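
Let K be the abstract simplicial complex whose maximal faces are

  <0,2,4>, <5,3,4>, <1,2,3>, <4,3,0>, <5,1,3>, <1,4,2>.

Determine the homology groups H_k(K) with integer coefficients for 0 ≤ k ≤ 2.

H_0 = Z,  H_1 = Z,  H_2 = 0.

Take the total order 0 < 1 < 2 < 3 < 4 < 5 on the vertex set. Then K (dimension 2) consists of the simplices:

  0-simplices (6): [0], [1], [2], [3], [4], [5]
  1-simplices (12): [0,2], [0,3], [0,4], [1,2], [1,3], [1,4], [1,5], [2,3], [2,4], [3,4], [3,5], [4,5]
  2-simplices (6): [0,2,4], [0,3,4], [1,2,3], [1,2,4], [1,3,5], [3,4,5]

giving chain groups C_0 ≅ Z^6, C_1 ≅ Z^12, C_2 ≅ Z^6.

The boundary map ∂_1: C_1 → C_0 maps an edge to its endpoints' difference, ∂[p,q] = q − p. For instance
  ∂[4,5] = [5] − [4].
As a 6×12 matrix over Z this has rank 5, with invariant factors (1,1,1,1,1).

Boundary ∂_2: C_2 → C_1 sends each 2-simplex [p,q,r] to [q,r] − [p,r] + [p,q]. For instance
  ∂[0,3,4] = [3,4] − [0,4] + [0,3],
  ∂[1,2,4] = [2,4] − [1,4] + [1,2].
The resulting 12×6 matrix has rank 6, and its Smith normal form has invariant factors (1,1,1,1,1,1).

Computing H_k = (kernel of ∂_k) / (image of ∂_{k+1}):

  H_0: rank C_0 − rank ∂_1 = 6 − 5 = 1, and the invariant factors of ∂_1 are all 1, so H_0 = Z.
  H_1: rank ker ∂_1 − rank ∂_2 = (12 − 5) − 6 = 1, and the invariant factors of ∂_2 are all 1, so H_1 = Z.
  H_2: rank ker ∂_2 − rank ∂_3 = (6 − 6) − 0 = 0, and there is no ∂_3, so H_2 = 0.

As a check, the Euler characteristic is 6 − 12 + 6 = 0, which agrees with 1 − 1 + 0 = 0.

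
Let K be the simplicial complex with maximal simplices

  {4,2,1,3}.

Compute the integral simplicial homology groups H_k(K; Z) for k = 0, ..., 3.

Take the total order 1 < 2 < 3 < 4 on the vertex set. Then K (dimension 3) consists of the simplices:

  0-simplices (4): [1], [2], [3], [4]
  1-simplices (6): [1,2], [1,3], [1,4], [2,3], [2,4], [3,4]
  2-simplices (4): [1,2,3], [1,2,4], [1,3,4], [2,3,4]
  3-simplices (1): [1,2,3,4]

so the chain groups are C_0 ≅ Z^4, C_1 ≅ Z^6, C_2 ≅ Z^4, C_3 ≅ Z^1.

∂_1: C_1 → C_0 sends each edge [p,q] (with p < q) to q − p. For instance
  ∂[1,2] = [2] − [1].
The resulting 4×6 matrix has rank 3, and its Smith normal form has invariant factors (1,1,1).

Boundary ∂_2: C_2 → C_1 acts by ∂[p,q,r] = [q,r] − [p,r] + [p,q]. For instance
  ∂[2,3,4] = [3,4] − [2,4] + [2,3],
  ∂[1,3,4] = [3,4] − [1,4] + [1,3].
As a 6×4 matrix over Z this has rank 3, with invariant factors (1,1,1).

The boundary map ∂_3: C_3 → C_2 sends each 3-simplex σ to the alternating sum Σ_i (−1)^i (σ with its i-th vertex removed). For instance
  ∂[1,2,3,4] = [2,3,4] − [1,3,4] + [1,2,4] − [1,2,3].
This gives a 4×1 integer matrix of rank 1; reducing to Smith normal form yields diagonal entries (1).

Now H_k = ker ∂_k / im ∂_{k+1}, so:

  H_0: rank C_0 − rank ∂_1 = 4 − 3 = 1, and the invariant factors of ∂_1 are all 1, so H_0 = Z.
  H_1: rank ker ∂_1 − rank ∂_2 = (6 − 3) − 3 = 0, and the invariant factors of ∂_2 are all 1, so H_1 = 0.
  H_2: rank ker ∂_2 − rank ∂_3 = (4 − 3) − 1 = 0, and the invariant factors of ∂_3 are all 1, so H_2 = 0.
  H_3: rank ker ∂_3 − rank ∂_4 = (1 − 1) − 0 = 0, and there is no ∂_4, so H_3 = 0.

As a check, the Euler characteristic is 4 − 6 + 4 − 1 = 1, which agrees with 1 − 0 + 0 − 0 = 1.
(K is a triangulation of the 3-simplex.)

H_0 ≅ Z,  H_1 = 0,  H_2 = 0,  H_3 = 0.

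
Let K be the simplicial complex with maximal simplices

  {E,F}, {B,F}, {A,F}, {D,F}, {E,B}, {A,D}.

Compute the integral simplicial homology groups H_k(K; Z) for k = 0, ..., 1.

We work with the vertex ordering A < B < D < E < F. The simplices of K, each written with vertices in increasing order, are:

  0-simplices (5): A, B, D, E, F
  1-simplices (6): AD, AF, BE, BF, DF, EF

giving chain groups C_0 ≅ Z^5, C_1 ≅ Z^6.

∂_1: C_1 → C_0 sends each edge [p,q] (with p < q) to q − p.
This gives a 5×6 integer matrix of rank 4; reducing to Smith normal form yields diagonal entries (1,1,1,1).

Reading off H_k = ker ∂_k / im ∂_{k+1}:

  H_0: rank C_0 − rank ∂_1 = 5 − 4 = 1, and the invariant factors of ∂_1 are all 1, so H_0 ≅ Z.
  H_1: rank ker ∂_1 − rank ∂_2 = (6 − 4) − 0 = 2, and there is no ∂_2, so H_1 ≅ Z^2.

(K is a triangulation of a wedge of 2 circles.)

H_0 ≅ Z,  H_1 ≅ Z^2.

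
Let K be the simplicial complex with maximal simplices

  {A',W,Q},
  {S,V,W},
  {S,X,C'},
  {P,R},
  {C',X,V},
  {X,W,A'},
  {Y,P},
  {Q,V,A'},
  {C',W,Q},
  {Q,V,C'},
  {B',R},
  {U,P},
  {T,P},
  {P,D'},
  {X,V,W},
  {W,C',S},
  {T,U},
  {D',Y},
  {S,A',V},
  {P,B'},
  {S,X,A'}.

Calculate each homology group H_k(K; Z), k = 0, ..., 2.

H_0 = Z^2,  H_1 = Z^3 ⊕ Z_2,  H_2 = 0.

Order the vertices as P < Q < R < S < T < U < V < W < X < Y < A' < B' < C' < D'. Listing each simplex with vertices in this order, K has dimension 2 with simplices:

  0-simplices (14): [P], [Q], [R], [S], [T], [U], [V], [W], [X], [Y], [A'], [B'], [C'], [D']
  1-simplices (27): (27 of them)
  2-simplices (12): [Q,V,A'], [Q,V,C'], [Q,W,A'], [Q,W,C'], [S,V,W], [S,V,A'], [S,W,C'], [S,X,A'], [S,X,C'], [V,W,X], [V,X,C'], [W,X,A']

giving chain groups C_0 ≅ Z^14, C_1 ≅ Z^27, C_2 ≅ Z^12.

The boundary map ∂_1: C_1 → C_0 maps an edge to its endpoints' difference, ∂[p,q] = q − p.
As a 14×27 matrix over Z this has rank 12, with invariant factors (1,1,1,1,1,1,1,1,1,1,1,1).

The boundary map ∂_2: C_2 → C_1 acts by ∂[p,q,r] = [q,r] − [p,r] + [p,q]. For instance
  ∂[V,W,X] = [W,X] − [V,X] + [V,W],
  ∂[S,V,W] = [V,W] − [S,W] + [S,V].
As a 27×12 matrix over Z this has rank 12, with invariant factors (1,1,1,1,1,1,1,1,1,1,1,2).

Now H_k = ker ∂_k / im ∂_{k+1}, so:

  H_0: rank C_0 − rank ∂_1 = 14 − 12 = 2, and the invariant factors of ∂_1 are all 1, so H_0 ≅ Z^2.
  H_1: rank ker ∂_1 − rank ∂_2 = (27 − 12) − 12 = 3, and ∂_2 has invariant factor 2 > 1, so H_1 ≅ Z^3 ⊕ Z_2.
  H_2: rank ker ∂_2 − rank ∂_3 = (12 − 12) − 0 = 0, and there is no ∂_3, so H_2 ≅ 0.

As a check, the Euler characteristic is 14 − 27 + 12 = -1, which agrees with 2 − 3 + 0 = -1.
(K is a triangulation of the disjoint union of a wedge of 3 circles and the real projective plane RP^2.)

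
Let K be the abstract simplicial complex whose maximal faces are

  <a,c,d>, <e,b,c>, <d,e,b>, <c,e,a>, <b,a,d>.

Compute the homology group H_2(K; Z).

Order the vertices as a < b < c < d < e. Listing each simplex with vertices in this order, K has dimension 2 with simplices:

  0-simplices (5): a, b, c, d, e
  1-simplices (10): ab, ac, ad, ae, bc, bd, be, cd, ce, de
  2-simplices (5): abd, acd, ace, bce, bde

so the chain groups are C_0 ≅ Z^5, C_1 ≅ Z^10, C_2 ≅ Z^5.

∂_1: C_1 → C_0 maps an edge to its endpoints' difference, ∂[p,q] = q − p. For instance
  ∂bc = c − b.
The 5×10 boundary matrix has rank 4 and Smith normal form diag(1,1,1,1).

∂_2: C_2 → C_1 maps a triangle to the signed sum of its edges. For instance
  ∂bce = ce − be + bc,
  ∂abd = bd − ad + ab.
The 10×5 boundary matrix has rank 5 and Smith normal form diag(1,1,1,1,1).

Reading off H_k = ker ∂_k / im ∂_{k+1}:

  H_2: rank ker ∂_2 − rank ∂_3 = (5 − 5) − 0 = 0, and there is no ∂_3, so H_2 = 0.

H_2 = 0.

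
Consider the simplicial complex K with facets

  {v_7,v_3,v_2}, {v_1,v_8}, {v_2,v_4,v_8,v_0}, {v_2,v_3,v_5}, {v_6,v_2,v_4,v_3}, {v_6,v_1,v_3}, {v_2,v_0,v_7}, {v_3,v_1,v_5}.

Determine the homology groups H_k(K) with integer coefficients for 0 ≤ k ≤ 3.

H_0 ≅ Z,  H_1 ≅ Z,  H_2 = 0,  H_3 = 0.

We work with the vertex ordering v_0 < v_1 < v_2 < v_3 < v_4 < v_5 < v_6 < v_7 < v_8. The simplices of K, each written with vertices in increasing order, are:

  0-simplices (9): [v_0], [v_1], [v_2], [v_3], [v_4], [v_5], [v_6], [v_7], [v_8]
  1-simplices (20): (20 of them)
  2-simplices (13): (13 of them)
  3-simplices (2): [v_0,v_2,v_4,v_8], [v_2,v_3,v_4,v_6]

so the chain groups are C_0 ≅ Z^9, C_1 ≅ Z^20, C_2 ≅ Z^13, C_3 ≅ Z^2.

The boundary map ∂_1: C_1 → C_0 sends each edge [p,q] (with p < q) to q − p. For instance
  ∂[v_2,v_7] = [v_7] − [v_2].
The resulting 9×20 matrix has rank 8, and its Smith normal form has invariant factors (1,1,1,1,1,1,1,1).

Boundary ∂_2: C_2 → C_1 acts by ∂[p,q,r] = [q,r] − [p,r] + [p,q]. For instance
  ∂[v_2,v_3,v_6] = [v_3,v_6] − [v_2,v_6] + [v_2,v_3],
  ∂[v_0,v_2,v_8] = [v_2,v_8] − [v_0,v_8] + [v_0,v_2].
This gives a 20×13 integer matrix of rank 11; reducing to Smith normal form yields diagonal entries (1,1,1,1,1,1,1,1,1,1,1).

Boundary ∂_3: C_3 → C_2 sends each 3-simplex σ to the alternating sum Σ_i (−1)^i (σ with its i-th vertex removed). For instance
  ∂[v_2,v_3,v_4,v_6] = [v_3,v_4,v_6] − [v_2,v_4,v_6] + [v_2,v_3,v_6] − [v_2,v_3,v_4],
  ∂[v_0,v_2,v_4,v_8] = [v_2,v_4,v_8] − [v_0,v_4,v_8] + [v_0,v_2,v_8] − [v_0,v_2,v_4].
The resulting 13×2 matrix has rank 2, and its Smith normal form has invariant factors (1,1).

Now H_k = ker ∂_k / im ∂_{k+1}, so:

  H_0: rank C_0 − rank ∂_1 = 9 − 8 = 1, and the invariant factors of ∂_1 are all 1, so H_0 = Z.
  H_1: rank ker ∂_1 − rank ∂_2 = (20 − 8) − 11 = 1, and the invariant factors of ∂_2 are all 1, so H_1 = Z.
  H_2: rank ker ∂_2 − rank ∂_3 = (13 − 11) − 2 = 0, and the invariant factors of ∂_3 are all 1, so H_2 = 0.
  H_3: rank ker ∂_3 − rank ∂_4 = (2 − 2) − 0 = 0, and there is no ∂_4, so H_3 = 0.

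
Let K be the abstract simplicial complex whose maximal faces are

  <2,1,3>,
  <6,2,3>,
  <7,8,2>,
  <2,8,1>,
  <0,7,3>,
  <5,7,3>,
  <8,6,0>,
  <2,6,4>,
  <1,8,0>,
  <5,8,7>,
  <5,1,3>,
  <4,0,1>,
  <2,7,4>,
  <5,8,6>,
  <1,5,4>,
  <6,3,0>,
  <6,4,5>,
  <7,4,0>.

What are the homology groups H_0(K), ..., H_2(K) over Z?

H_0 = Z,  H_1 = Z^2,  H_2 = Z.

Fix the vertex order 0 < 1 < 2 < 3 < 4 < 5 < 6 < 7 < 8 and write every simplex with vertices in increasing order. Then dim K = 2 and the simplices of K are:

  0-simplices (9): [0], [1], [2], [3], [4], [5], [6], [7], [8]
  1-simplices (27): (27 of them)
  2-simplices (18): [0,1,4], [0,1,8], [0,3,6], [0,3,7], [0,4,7], [0,6,8], [1,2,3], [1,2,8], [1,3,5], [1,4,5], [2,3,6], [2,4,6], [2,4,7], [2,7,8], [3,5,7], [4,5,6], [5,6,8], [5,7,8]

Hence C_0 ≅ Z^9, C_1 ≅ Z^27, C_2 ≅ Z^18.

Boundary ∂_1: C_1 → C_0 sends each edge [p,q] (with p < q) to q − p. For instance
  ∂[0,1] = [1] − [0].
The 9×27 boundary matrix has rank 8 and Smith normal form diag(1,1,1,1,1,1,1,1).

∂_2: C_2 → C_1 maps a triangle to the signed sum of its edges. For instance
  ∂[1,3,5] = [3,5] − [1,5] + [1,3],
  ∂[0,3,7] = [3,7] − [0,7] + [0,3].
As a 27×18 matrix over Z this has rank 17, with invariant factors (1,1,1,1,1,1,1,1,1,1,1,1,1,1,1,1,1).

Reading off H_k = ker ∂_k / im ∂_{k+1}:

  H_0: rank C_0 − rank ∂_1 = 9 − 8 = 1, and the invariant factors of ∂_1 are all 1, so H_0 = Z.
  H_1: rank ker ∂_1 − rank ∂_2 = (27 − 8) − 17 = 2, and the invariant factors of ∂_2 are all 1, so H_1 = Z^2.
  H_2: rank ker ∂_2 − rank ∂_3 = (18 − 17) − 0 = 1, and there is no ∂_3, so H_2 = Z.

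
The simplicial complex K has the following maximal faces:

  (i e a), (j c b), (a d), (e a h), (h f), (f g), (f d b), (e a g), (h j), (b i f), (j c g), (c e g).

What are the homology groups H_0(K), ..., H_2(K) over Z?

We work with the vertex ordering a < b < c < d < e < f < g < h < i < j. The simplices of K, each written with vertices in increasing order, are:

  0-simplices (10): a, b, c, d, e, f, g, h, i, j
  1-simplices (22): ad, ae, ag, ah, ai, bc, bd, bf, bi, bj, ce, cg, cj, df, eg, eh, ei, fg, fh, fi, gj, hj
  2-simplices (8): aeg, aeh, aei, bcj, bdf, bfi, ceg, cgj

Hence C_0 ≅ Z^10, C_1 ≅ Z^22, C_2 ≅ Z^8.

∂_1: C_1 → C_0 is given by ∂[p,q] = [q] − [p].
The 10×22 boundary matrix has rank 9 and Smith normal form diag(1,1,1,1,1,1,1,1,1).

∂_2: C_2 → C_1 maps a triangle to the signed sum of its edges. For instance
  ∂ceg = eg − cg + ce,
  ∂aeh = eh − ah + ae.
This gives a 22×8 integer matrix of rank 8; reducing to Smith normal form yields diagonal entries (1,1,1,1,1,1,1,1).

Now H_k = ker ∂_k / im ∂_{k+1}, so:

  H_0: rank C_0 − rank ∂_1 = 10 − 9 = 1, and the invariant factors of ∂_1 are all 1, so H_0 ≅ Z.
  H_1: rank ker ∂_1 − rank ∂_2 = (22 − 9) − 8 = 5, and the invariant factors of ∂_2 are all 1, so H_1 ≅ Z^5.
  H_2: rank ker ∂_2 − rank ∂_3 = (8 − 8) − 0 = 0, and there is no ∂_3, so H_2 ≅ 0.

As a check, the Euler characteristic is 10 − 22 + 8 = -4, which agrees with 1 − 5 + 0 = -4.

H_0 ≅ Z,  H_1 ≅ Z^5,  H_2 = 0.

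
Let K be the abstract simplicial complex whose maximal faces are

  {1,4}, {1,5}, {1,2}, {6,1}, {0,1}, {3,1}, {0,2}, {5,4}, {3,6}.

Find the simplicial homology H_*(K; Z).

H_0 ≅ Z,  H_1 ≅ Z^3.

We work with the vertex ordering 0 < 1 < 2 < 3 < 4 < 5 < 6. The simplices of K, each written with vertices in increasing order, are:

  0-simplices (7): [0], [1], [2], [3], [4], [5], [6]
  1-simplices (9): [0,1], [0,2], [1,2], [1,3], [1,4], [1,5], [1,6], [3,6], [4,5]

Hence C_0 ≅ Z^7, C_1 ≅ Z^9.

Boundary ∂_1: C_1 → C_0 is given by ∂[p,q] = [q] − [p]. For instance
  ∂[1,3] = [3] − [1].
As a 7×9 matrix over Z this has rank 6, with invariant factors (1,1,1,1,1,1).

Now H_k = ker ∂_k / im ∂_{k+1}, so:

  H_0: rank C_0 − rank ∂_1 = 7 − 6 = 1, and the invariant factors of ∂_1 are all 1, so H_0 = Z.
  H_1: rank ker ∂_1 − rank ∂_2 = (9 − 6) − 0 = 3, and there is no ∂_2, so H_1 = Z^3.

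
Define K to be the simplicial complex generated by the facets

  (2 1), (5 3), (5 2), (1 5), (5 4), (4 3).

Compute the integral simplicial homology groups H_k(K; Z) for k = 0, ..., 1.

H_0 ≅ Z,  H_1 ≅ Z^2.

Fix the vertex order 1 < 2 < 3 < 4 < 5 and write every simplex with vertices in increasing order. Then dim K = 1 and the simplices of K are:

  0-simplices (5): [1], [2], [3], [4], [5]
  1-simplices (6): [1,2], [1,5], [2,5], [3,4], [3,5], [4,5]

giving chain groups C_0 ≅ Z^5, C_1 ≅ Z^6.

Boundary ∂_1: C_1 → C_0 is given by ∂[p,q] = [q] − [p]. For instance
  ∂[3,5] = [5] − [3].
As a 5×6 matrix over Z this has rank 4, with invariant factors (1,1,1,1).

From H_k ≅ ker(∂_k) / im(∂_{k+1}) we obtain:

  H_0: rank C_0 − rank ∂_1 = 5 − 4 = 1, and the invariant factors of ∂_1 are all 1, so H_0 ≅ Z.
  H_1: rank ker ∂_1 − rank ∂_2 = (6 − 4) − 0 = 2, and there is no ∂_2, so H_1 ≅ Z^2.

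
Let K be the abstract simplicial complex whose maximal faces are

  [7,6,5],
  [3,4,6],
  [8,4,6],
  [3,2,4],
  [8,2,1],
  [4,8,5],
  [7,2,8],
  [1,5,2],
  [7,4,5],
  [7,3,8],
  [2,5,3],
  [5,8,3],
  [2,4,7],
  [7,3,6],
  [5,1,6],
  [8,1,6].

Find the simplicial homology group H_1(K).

H_1 ≅ Z^2.

Take the total order 1 < 2 < 3 < 4 < 5 < 6 < 7 < 8 on the vertex set. Then K (dimension 2) consists of the simplices:

  0-simplices (8): [1], [2], [3], [4], [5], [6], [7], [8]
  1-simplices (24): (24 of them)
  2-simplices (16): [1,2,5], [1,2,8], [1,5,6], [1,6,8], [2,3,4], [2,3,5], [2,4,7], [2,7,8], [3,4,6], [3,5,8], [3,6,7], [3,7,8], [4,5,7], [4,5,8], [4,6,8], [5,6,7]

Hence C_0 ≅ Z^8, C_1 ≅ Z^24, C_2 ≅ Z^16.

∂_1: C_1 → C_0 maps an edge to its endpoints' difference, ∂[p,q] = q − p.
The resulting 8×24 matrix has rank 7, and its Smith normal form has invariant factors (1,1,1,1,1,1,1).

The boundary map ∂_2: C_2 → C_1 maps a triangle to the signed sum of its edges. For instance
  ∂[4,5,8] = [5,8] − [4,8] + [4,5],
  ∂[1,2,5] = [2,5] − [1,5] + [1,2].
This gives a 24×16 integer matrix of rank 15; reducing to Smith normal form yields diagonal entries (1,1,1,1,1,1,1,1,1,1,1,1,1,1,1).

Now H_k = ker ∂_k / im ∂_{k+1}, so:

  H_1: rank ker ∂_1 − rank ∂_2 = (24 − 7) − 15 = 2, and the invariant factors of ∂_2 are all 1, so H_1 ≅ Z^2.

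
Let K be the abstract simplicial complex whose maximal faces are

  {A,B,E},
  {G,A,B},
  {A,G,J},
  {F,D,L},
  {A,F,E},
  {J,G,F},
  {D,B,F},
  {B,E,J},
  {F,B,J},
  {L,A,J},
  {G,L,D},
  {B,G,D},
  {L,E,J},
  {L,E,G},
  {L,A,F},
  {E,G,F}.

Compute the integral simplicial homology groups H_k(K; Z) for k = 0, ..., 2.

Take the total order A < B < D < E < F < G < J < L on the vertex set. Then K (dimension 2) consists of the simplices:

  0-simplices (8): A, B, D, E, F, G, J, L
  1-simplices (24): AB, AE, AF, AG, AJ, AL, BD, BE, BF, BG, BJ, DF, DG, DL, EF, EG, EJ, EL, FG, FJ, FL, GJ, GL, JL
  2-simplices (16): ABE, ABG, AEF, AFL, AGJ, AJL, BDF, BDG, BEJ, BFJ, DFL, DGL, EFG, EGL, EJL, FGJ

so the chain groups are C_0 ≅ Z^8, C_1 ≅ Z^24, C_2 ≅ Z^16.

Boundary ∂_1: C_1 → C_0 is given by ∂[p,q] = [q] − [p]. For instance
  ∂AE = E − A.
As a 8×24 matrix over Z this has rank 7, with invariant factors (1,1,1,1,1,1,1).

Boundary ∂_2: C_2 → C_1 acts by ∂[p,q,r] = [q,r] − [p,r] + [p,q]. For instance
  ∂AEF = EF − AF + AE,
  ∂EFG = FG − EG + EF.
This gives a 24×16 integer matrix of rank 15; reducing to Smith normal form yields diagonal entries (1,1,1,1,1,1,1,1,1,1,1,1,1,1,1).

From H_k ≅ ker(∂_k) / im(∂_{k+1}) we obtain:

  H_0: rank C_0 − rank ∂_1 = 8 − 7 = 1, and the invariant factors of ∂_1 are all 1, so H_0 ≅ Z.
  H_1: rank ker ∂_1 − rank ∂_2 = (24 − 7) − 15 = 2, and the invariant factors of ∂_2 are all 1, so H_1 ≅ Z^2.
  H_2: rank ker ∂_2 − rank ∂_3 = (16 − 15) − 0 = 1, and there is no ∂_3, so H_2 ≅ Z.

As a check, the Euler characteristic is 8 − 24 + 16 = 0, which agrees with 1 − 2 + 1 = 0.

H_0 = Z,  H_1 = Z^2,  H_2 = Z.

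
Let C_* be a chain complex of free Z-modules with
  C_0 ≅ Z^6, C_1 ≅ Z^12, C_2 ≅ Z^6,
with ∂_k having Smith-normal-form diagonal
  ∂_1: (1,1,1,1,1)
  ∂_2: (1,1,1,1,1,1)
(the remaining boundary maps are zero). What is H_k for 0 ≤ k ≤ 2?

H_0: b_0 = 6 − 0 − 5 = 1; torsion from ∂_1 factors > 1: none. So H_0 = Z.
H_1: b_1 = 12 − 5 − 6 = 1; torsion from ∂_2 factors > 1: none. So H_1 = Z.
H_2: b_2 = 6 − 6 − 0 = 0; torsion from ∂_3 factors > 1: none. So H_2 = 0.

H_0 = Z,  H_1 = Z,  H_2 = 0.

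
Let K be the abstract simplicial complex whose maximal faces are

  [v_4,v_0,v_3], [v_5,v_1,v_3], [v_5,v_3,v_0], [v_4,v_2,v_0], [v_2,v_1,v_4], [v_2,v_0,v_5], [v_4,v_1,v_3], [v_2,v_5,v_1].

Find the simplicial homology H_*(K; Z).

H_0 ≅ Z,  H_1 = 0,  H_2 ≅ Z.

We work with the vertex ordering v_0 < v_1 < v_2 < v_3 < v_4 < v_5. The simplices of K, each written with vertices in increasing order, are:

  0-simplices (6): [v_0], [v_1], [v_2], [v_3], [v_4], [v_5]
  1-simplices (12): [v_0,v_2], [v_0,v_3], [v_0,v_4], [v_0,v_5], [v_1,v_2], [v_1,v_3], [v_1,v_4], [v_1,v_5], [v_2,v_4], [v_2,v_5], [v_3,v_4], [v_3,v_5]
  2-simplices (8): [v_0,v_2,v_4], [v_0,v_2,v_5], [v_0,v_3,v_4], [v_0,v_3,v_5], [v_1,v_2,v_4], [v_1,v_2,v_5], [v_1,v_3,v_4], [v_1,v_3,v_5]

giving chain groups C_0 ≅ Z^6, C_1 ≅ Z^12, C_2 ≅ Z^8.

The boundary map ∂_1: C_1 → C_0 is given by ∂[p,q] = [q] − [p].
The resulting 6×12 matrix has rank 5, and its Smith normal form has invariant factors (1,1,1,1,1).

The boundary map ∂_2: C_2 → C_1 acts by ∂[p,q,r] = [q,r] − [p,r] + [p,q]. For instance
  ∂[v_0,v_3,v_4] = [v_3,v_4] − [v_0,v_4] + [v_0,v_3],
  ∂[v_1,v_2,v_4] = [v_2,v_4] − [v_1,v_4] + [v_1,v_2].
The 12×8 boundary matrix has rank 7 and Smith normal form diag(1,1,1,1,1,1,1).

Now H_k = ker ∂_k / im ∂_{k+1}, so:

  H_0: rank C_0 − rank ∂_1 = 6 − 5 = 1, and the invariant factors of ∂_1 are all 1, so H_0 ≅ Z.
  H_1: rank ker ∂_1 − rank ∂_2 = (12 − 5) − 7 = 0, and the invariant factors of ∂_2 are all 1, so H_1 ≅ 0.
  H_2: rank ker ∂_2 − rank ∂_3 = (8 − 7) − 0 = 1, and there is no ∂_3, so H_2 ≅ Z.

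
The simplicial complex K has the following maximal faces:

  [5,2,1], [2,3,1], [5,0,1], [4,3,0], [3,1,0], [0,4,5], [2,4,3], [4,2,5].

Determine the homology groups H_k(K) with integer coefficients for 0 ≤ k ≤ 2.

Fix the vertex order 0 < 1 < 2 < 3 < 4 < 5 and write every simplex with vertices in increasing order. Then dim K = 2 and the simplices of K are:

  0-simplices (6): [0], [1], [2], [3], [4], [5]
  1-simplices (12): [0,1], [0,3], [0,4], [0,5], [1,2], [1,3], [1,5], [2,3], [2,4], [2,5], [3,4], [4,5]
  2-simplices (8): [0,1,3], [0,1,5], [0,3,4], [0,4,5], [1,2,3], [1,2,5], [2,3,4], [2,4,5]

giving chain groups C_0 ≅ Z^6, C_1 ≅ Z^12, C_2 ≅ Z^8.

Boundary ∂_1: C_1 → C_0 is given by ∂[p,q] = [q] − [p].
The 6×12 boundary matrix has rank 5 and Smith normal form diag(1,1,1,1,1).

The boundary map ∂_2: C_2 → C_1 maps a triangle to the signed sum of its edges. For instance
  ∂[0,1,5] = [1,5] − [0,5] + [0,1],
  ∂[0,1,3] = [1,3] − [0,3] + [0,1].
As a 12×8 matrix over Z this has rank 7, with invariant factors (1,1,1,1,1,1,1).

Reading off H_k = ker ∂_k / im ∂_{k+1}:

  H_0: rank C_0 − rank ∂_1 = 6 − 5 = 1, and the invariant factors of ∂_1 are all 1, so H_0 = Z.
  H_1: rank ker ∂_1 − rank ∂_2 = (12 − 5) − 7 = 0, and the invariant factors of ∂_2 are all 1, so H_1 = 0.
  H_2: rank ker ∂_2 − rank ∂_3 = (8 − 7) − 0 = 1, and there is no ∂_3, so H_2 = Z.

As a check, the Euler characteristic is 6 − 12 + 8 = 2, which agrees with 1 − 0 + 1 = 2.

H_0 ≅ Z,  H_1 = 0,  H_2 ≅ Z.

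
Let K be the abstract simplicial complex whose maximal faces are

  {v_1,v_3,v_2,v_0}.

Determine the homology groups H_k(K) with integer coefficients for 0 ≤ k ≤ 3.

H_0 ≅ Z,  H_1 = 0,  H_2 = 0,  H_3 = 0.

K has 4 vertices, 6 edges, 4 triangles, 1 3-simplex.
rank ∂_0 = 0, rank ∂_1 = 3 ⇒ b_0 = 4 − 0 − 3 = 1; all invariant factors of ∂_1 are 1 so no torsion. So H_0 = Z.
rank ∂_1 = 3, rank ∂_2 = 3 ⇒ b_1 = 6 − 3 − 3 = 0; all invariant factors of ∂_2 are 1 so no torsion. So H_1 = 0.
rank ∂_2 = 3, rank ∂_3 = 1 ⇒ b_2 = 4 − 3 − 1 = 0; all invariant factors of ∂_3 are 1 so no torsion. So H_2 = 0.
rank ∂_3 = 1, rank ∂_4 = 0 ⇒ b_3 = 1 − 1 − 0 = 0. So H_3 = 0.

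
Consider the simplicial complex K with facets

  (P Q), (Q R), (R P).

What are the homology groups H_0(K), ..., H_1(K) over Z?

Fix the vertex order P < Q < R and write every simplex with vertices in increasing order. Then dim K = 1 and the simplices of K are:

  0-simplices (3): P, Q, R
  1-simplices (3): PQ, PR, QR

giving chain groups C_0 ≅ Z^3, C_1 ≅ Z^3.

The boundary map ∂_1: C_1 → C_0 maps an edge to its endpoints' difference, ∂[p,q] = q − p. For instance
  ∂PQ = Q − P.
This gives a 3×3 integer matrix of rank 2; reducing to Smith normal form yields diagonal entries (1,1).

Now H_k = ker ∂_k / im ∂_{k+1}, so:

  H_0: rank C_0 − rank ∂_1 = 3 − 2 = 1, and the invariant factors of ∂_1 are all 1, so H_0 ≅ Z.
  H_1: rank ker ∂_1 − rank ∂_2 = (3 − 2) − 0 = 1, and there is no ∂_2, so H_1 ≅ Z.

H_0 = Z,  H_1 = Z.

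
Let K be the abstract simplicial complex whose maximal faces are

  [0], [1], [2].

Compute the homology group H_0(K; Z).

Order the vertices as 0 < 1 < 2. Listing each simplex with vertices in this order, K has dimension 0 with simplices:

  0-simplices (3): [0], [1], [2]

giving chain groups C_0 ≅ Z^3.

Computing H_k = (kernel of ∂_k) / (image of ∂_{k+1}):

  H_0: rank C_0 − rank ∂_1 = 3 − 0 = 3, and there is no ∂_1, so H_0 = Z^3.

(K is a triangulation of a set of 3 points.)

H_0 ≅ Z^3.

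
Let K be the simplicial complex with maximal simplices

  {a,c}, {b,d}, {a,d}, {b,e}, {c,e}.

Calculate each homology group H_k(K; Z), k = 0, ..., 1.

H_0 = Z,  H_1 = Z.

Order the vertices as a < b < c < d < e. Listing each simplex with vertices in this order, K has dimension 1 with simplices:

  0-simplices (5): a, b, c, d, e
  1-simplices (5): ac, ad, bd, be, ce

giving chain groups C_0 ≅ Z^5, C_1 ≅ Z^5.

Boundary ∂_1: C_1 → C_0 maps an edge to its endpoints' difference, ∂[p,q] = q − p. For instance
  ∂ac = c − a.
The 5×5 boundary matrix has rank 4 and Smith normal form diag(1,1,1,1).

Now H_k = ker ∂_k / im ∂_{k+1}, so:

  H_0: rank C_0 − rank ∂_1 = 5 − 4 = 1, and the invariant factors of ∂_1 are all 1, so H_0 = Z.
  H_1: rank ker ∂_1 − rank ∂_2 = (5 − 4) − 0 = 1, and there is no ∂_2, so H_1 = Z.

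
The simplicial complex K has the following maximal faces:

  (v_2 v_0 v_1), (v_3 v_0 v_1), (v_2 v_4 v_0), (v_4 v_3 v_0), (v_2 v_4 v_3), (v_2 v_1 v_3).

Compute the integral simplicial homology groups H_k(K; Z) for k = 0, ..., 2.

K has 5 vertices, 9 edges, 6 triangles.
rank ∂_0 = 0, rank ∂_1 = 4 ⇒ b_0 = 5 − 0 − 4 = 1; all invariant factors of ∂_1 are 1 so no torsion. So H_0 ≅ Z.
rank ∂_1 = 4, rank ∂_2 = 5 ⇒ b_1 = 9 − 4 − 5 = 0; all invariant factors of ∂_2 are 1 so no torsion. So H_1 ≅ 0.
rank ∂_2 = 5, rank ∂_3 = 0 ⇒ b_2 = 6 − 5 − 0 = 1. So H_2 ≅ Z.

H_0 ≅ Z,  H_1 = 0,  H_2 ≅ Z.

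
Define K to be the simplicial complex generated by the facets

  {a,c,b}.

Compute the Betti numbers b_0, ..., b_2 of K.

We work with the vertex ordering a < b < c. The simplices of K, each written with vertices in increasing order, are:

  0-simplices (3): a, b, c
  1-simplices (3): ab, ac, bc
  2-simplices (1): abc

Hence C_0 ≅ Z^3, C_1 ≅ Z^3, C_2 ≅ Z^1.

The boundary map ∂_1: C_1 → C_0 sends each edge [p,q] (with p < q) to q − p.
The resulting 3×3 matrix has rank 2, and its Smith normal form has invariant factors (1,1).

Boundary ∂_2: C_2 → C_1 sends each 2-simplex [p,q,r] to [q,r] − [p,r] + [p,q]. For instance
  ∂abc = bc − ac + ab.
As a 3×1 matrix over Z this has rank 1, with invariant factors (1).

Now H_k = ker ∂_k / im ∂_{k+1}, so:

  H_0: rank C_0 − rank ∂_1 = 3 − 2 = 1, and the invariant factors of ∂_1 are all 1, so H_0 = Z.
  H_1: rank ker ∂_1 − rank ∂_2 = (3 − 2) − 1 = 0, and the invariant factors of ∂_2 are all 1, so H_1 = 0.
  H_2: rank ker ∂_2 − rank ∂_3 = (1 − 1) − 0 = 0, and there is no ∂_3, so H_2 = 0.

As a check, the Euler characteristic is 3 − 3 + 1 = 1, which agrees with 1 − 0 + 0 = 1.

Hence the Betti numbers are b_0 = 1, b_1 = 0, b_2 = 0.

b_0 = 1, b_1 = 0, b_2 = 0.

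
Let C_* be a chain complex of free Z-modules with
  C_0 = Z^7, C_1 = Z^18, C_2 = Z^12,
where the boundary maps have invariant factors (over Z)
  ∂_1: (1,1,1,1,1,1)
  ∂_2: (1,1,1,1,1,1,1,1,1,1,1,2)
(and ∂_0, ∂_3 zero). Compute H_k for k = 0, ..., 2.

H_0: b_0 = 7 − 0 − 6 = 1; torsion from ∂_1 factors > 1: none. So H_0 = Z.
H_1: b_1 = 18 − 6 − 12 = 0; torsion from ∂_2 factors > 1: [2]. So H_1 = Z/2.
H_2: b_2 = 12 − 12 − 0 = 0; torsion from ∂_3 factors > 1: none. So H_2 = 0.

H_0 = Z,  H_1 = Z/2,  H_2 = 0.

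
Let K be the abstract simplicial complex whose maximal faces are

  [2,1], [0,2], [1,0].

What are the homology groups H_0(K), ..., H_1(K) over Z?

K has 3 vertices, 3 edges.
rank ∂_0 = 0, rank ∂_1 = 2 ⇒ b_0 = 3 − 0 − 2 = 1; all invariant factors of ∂_1 are 1 so no torsion. So H_0 ≅ Z.
rank ∂_1 = 2, rank ∂_2 = 0 ⇒ b_1 = 3 − 2 − 0 = 1. So H_1 ≅ Z.

H_0 = Z,  H_1 = Z.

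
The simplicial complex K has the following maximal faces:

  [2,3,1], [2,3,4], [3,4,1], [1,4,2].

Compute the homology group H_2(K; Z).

H_2 ≅ Z.

K has 4 vertices, 6 edges, 4 triangles.
rank ∂_2 = 3, rank ∂_3 = 0 ⇒ b_2 = 4 − 3 − 0 = 1. So H_2 = Z.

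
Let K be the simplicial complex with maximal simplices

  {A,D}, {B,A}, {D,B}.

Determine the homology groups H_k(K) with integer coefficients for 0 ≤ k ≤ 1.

H_0 = Z,  H_1 = Z.

Fix the vertex order A < B < D and write every simplex with vertices in increasing order. Then dim K = 1 and the simplices of K are:

  0-simplices (3): A, B, D
  1-simplices (3): AB, AD, BD

Hence C_0 ≅ Z^3, C_1 ≅ Z^3.

The boundary map ∂_1: C_1 → C_0 is given by ∂[p,q] = [q] − [p]. For instance
  ∂AD = D − A.
The 3×3 boundary matrix has rank 2 and Smith normal form diag(1,1).

Computing H_k = (kernel of ∂_k) / (image of ∂_{k+1}):

  H_0: rank C_0 − rank ∂_1 = 3 − 2 = 1, and the invariant factors of ∂_1 are all 1, so H_0 = Z.
  H_1: rank ker ∂_1 − rank ∂_2 = (3 − 2) − 0 = 1, and there is no ∂_2, so H_1 = Z.

As a check, the Euler characteristic is 3 − 3 = 0, which agrees with 1 − 1 = 0.
(K is a triangulation of the circle S^1.)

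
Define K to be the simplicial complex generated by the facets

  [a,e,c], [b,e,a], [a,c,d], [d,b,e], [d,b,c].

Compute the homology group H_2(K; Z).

H_2 ≅ 0.

K has 5 vertices, 10 edges, 5 triangles.
rank ∂_2 = 5, rank ∂_3 = 0 ⇒ b_2 = 5 − 5 − 0 = 0. So H_2 = 0.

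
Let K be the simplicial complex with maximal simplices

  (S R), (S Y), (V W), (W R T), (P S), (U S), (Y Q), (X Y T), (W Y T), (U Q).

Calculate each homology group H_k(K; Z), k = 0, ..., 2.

Take the total order P < Q < R < S < T < U < V < W < X < Y on the vertex set. Then K (dimension 2) consists of the simplices:

  0-simplices (10): P, Q, R, S, T, U, V, W, X, Y
  1-simplices (14): PS, QU, QY, RS, RT, RW, SU, SY, TW, TX, TY, VW, WY, XY
  2-simplices (3): RTW, TWY, TXY

so the chain groups are C_0 ≅ Z^10, C_1 ≅ Z^14, C_2 ≅ Z^3.

∂_1: C_1 → C_0 is given by ∂[p,q] = [q] − [p]. For instance
  ∂RS = S − R.
As a 10×14 matrix over Z this has rank 9, with invariant factors (1,1,1,1,1,1,1,1,1).

Boundary ∂_2: C_2 → C_1 sends each 2-simplex [p,q,r] to [q,r] − [p,r] + [p,q]. For instance
  ∂RTW = TW − RW + RT,
  ∂TWY = WY − TY + TW.
The 14×3 boundary matrix has rank 3 and Smith normal form diag(1,1,1).

Reading off H_k = ker ∂_k / im ∂_{k+1}:

  H_0: rank C_0 − rank ∂_1 = 10 − 9 = 1, and the invariant factors of ∂_1 are all 1, so H_0 = Z.
  H_1: rank ker ∂_1 − rank ∂_2 = (14 − 9) − 3 = 2, and the invariant factors of ∂_2 are all 1, so H_1 = Z^2.
  H_2: rank ker ∂_2 − rank ∂_3 = (3 − 3) − 0 = 0, and there is no ∂_3, so H_2 = 0.

H_0 ≅ Z,  H_1 ≅ Z^2,  H_2 = 0.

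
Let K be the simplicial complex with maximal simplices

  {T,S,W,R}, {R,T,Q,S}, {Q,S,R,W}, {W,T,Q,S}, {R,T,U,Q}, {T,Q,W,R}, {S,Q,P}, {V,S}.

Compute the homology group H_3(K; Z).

H_3 = Z.

Take the total order P < Q < R < S < T < U < V < W on the vertex set. Then K (dimension 3) consists of the simplices:

  0-simplices (8): P, Q, R, S, T, U, V, W
  1-simplices (16): PQ, PS, QR, QS, QT, QU, QW, RS, RT, RU, RW, ST, SV, SW, TU, TW
  2-simplices (14): PQS, QRS, QRT, QRU, QRW, QST, QSW, QTU, QTW, RST, RSW, RTU, RTW, STW
  3-simplices (6): QRST, QRSW, QRTU, QRTW, QSTW, RSTW

Hence C_0 ≅ Z^8, C_1 ≅ Z^16, C_2 ≅ Z^14, C_3 ≅ Z^6.

Boundary ∂_1: C_1 → C_0 sends each edge [p,q] (with p < q) to q − p. For instance
  ∂SV = V − S.
This gives a 8×16 integer matrix of rank 7; reducing to Smith normal form yields diagonal entries (1,1,1,1,1,1,1).

∂_2: C_2 → C_1 maps a triangle to the signed sum of its edges. For instance
  ∂PQS = QS − PS + PQ,
  ∂QST = ST − QT + QS.
The 16×14 boundary matrix has rank 9 and Smith normal form diag(1,1,1,1,1,1,1,1,1).

Boundary ∂_3: C_3 → C_2 sends each 3-simplex σ to the alternating sum Σ_i (−1)^i (σ with its i-th vertex removed). For instance
  ∂QRSW = RSW − QSW + QRW − QRS,
  ∂QRTU = RTU − QTU + QRU − QRT.
The 14×6 boundary matrix has rank 5 and Smith normal form diag(1,1,1,1,1).

Computing H_k = (kernel of ∂_k) / (image of ∂_{k+1}):

  H_3: rank ker ∂_3 − rank ∂_4 = (6 − 5) − 0 = 1, and there is no ∂_4, so H_3 = Z.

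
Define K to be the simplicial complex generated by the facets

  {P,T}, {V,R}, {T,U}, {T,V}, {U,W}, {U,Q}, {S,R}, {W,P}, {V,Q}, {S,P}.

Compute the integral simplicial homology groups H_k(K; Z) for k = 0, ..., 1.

H_0 = Z,  H_1 = Z^3.

Take the total order P < Q < R < S < T < U < V < W on the vertex set. Then K (dimension 1) consists of the simplices:

  0-simplices (8): P, Q, R, S, T, U, V, W
  1-simplices (10): PS, PT, PW, QU, QV, RS, RV, TU, TV, UW

Hence C_0 ≅ Z^8, C_1 ≅ Z^10.

The boundary map ∂_1: C_1 → C_0 sends each edge [p,q] (with p < q) to q − p.
As a 8×10 matrix over Z this has rank 7, with invariant factors (1,1,1,1,1,1,1).

From H_k ≅ ker(∂_k) / im(∂_{k+1}) we obtain:

  H_0: rank C_0 − rank ∂_1 = 8 − 7 = 1, and the invariant factors of ∂_1 are all 1, so H_0 ≅ Z.
  H_1: rank ker ∂_1 − rank ∂_2 = (10 − 7) − 0 = 3, and there is no ∂_2, so H_1 ≅ Z^3.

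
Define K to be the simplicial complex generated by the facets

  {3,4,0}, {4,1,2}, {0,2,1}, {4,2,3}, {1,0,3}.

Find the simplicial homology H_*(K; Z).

H_0 = Z,  H_1 = Z,  H_2 = 0.

We work with the vertex ordering 0 < 1 < 2 < 3 < 4. The simplices of K, each written with vertices in increasing order, are:

  0-simplices (5): [0], [1], [2], [3], [4]
  1-simplices (10): [0,1], [0,2], [0,3], [0,4], [1,2], [1,3], [1,4], [2,3], [2,4], [3,4]
  2-simplices (5): [0,1,2], [0,1,3], [0,3,4], [1,2,4], [2,3,4]

Hence C_0 ≅ Z^5, C_1 ≅ Z^10, C_2 ≅ Z^5.

∂_1: C_1 → C_0 maps an edge to its endpoints' difference, ∂[p,q] = q − p. For instance
  ∂[1,4] = [4] − [1].
The resulting 5×10 matrix has rank 4, and its Smith normal form has invariant factors (1,1,1,1).

∂_2: C_2 → C_1 acts by ∂[p,q,r] = [q,r] − [p,r] + [p,q]. For instance
  ∂[0,1,2] = [1,2] − [0,2] + [0,1],
  ∂[1,2,4] = [2,4] − [1,4] + [1,2].
This gives a 10×5 integer matrix of rank 5; reducing to Smith normal form yields diagonal entries (1,1,1,1,1).

Computing H_k = (kernel of ∂_k) / (image of ∂_{k+1}):

  H_0: rank C_0 − rank ∂_1 = 5 − 4 = 1, and the invariant factors of ∂_1 are all 1, so H_0 ≅ Z.
  H_1: rank ker ∂_1 − rank ∂_2 = (10 − 4) − 5 = 1, and the invariant factors of ∂_2 are all 1, so H_1 ≅ Z.
  H_2: rank ker ∂_2 − rank ∂_3 = (5 − 5) − 0 = 0, and there is no ∂_3, so H_2 ≅ 0.

As a check, the Euler characteristic is 5 − 10 + 5 = 0, which agrees with 1 − 1 + 0 = 0.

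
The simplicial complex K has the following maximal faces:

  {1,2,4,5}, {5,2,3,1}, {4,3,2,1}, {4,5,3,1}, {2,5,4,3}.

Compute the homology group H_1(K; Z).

Fix the vertex order 1 < 2 < 3 < 4 < 5 and write every simplex with vertices in increasing order. Then dim K = 3 and the simplices of K are:

  0-simplices (5): [1], [2], [3], [4], [5]
  1-simplices (10): [1,2], [1,3], [1,4], [1,5], [2,3], [2,4], [2,5], [3,4], [3,5], [4,5]
  2-simplices (10): [1,2,3], [1,2,4], [1,2,5], [1,3,4], [1,3,5], [1,4,5], [2,3,4], [2,3,5], [2,4,5], [3,4,5]
  3-simplices (5): [1,2,3,4], [1,2,3,5], [1,2,4,5], [1,3,4,5], [2,3,4,5]

giving chain groups C_0 ≅ Z^5, C_1 ≅ Z^10, C_2 ≅ Z^10, C_3 ≅ Z^5.

∂_1: C_1 → C_0 is given by ∂[p,q] = [q] − [p].
The resulting 5×10 matrix has rank 4, and its Smith normal form has invariant factors (1,1,1,1).

Boundary ∂_2: C_2 → C_1 maps a triangle to the signed sum of its edges. For instance
  ∂[1,2,5] = [2,5] − [1,5] + [1,2],
  ∂[1,3,4] = [3,4] − [1,4] + [1,3].
As a 10×10 matrix over Z this has rank 6, with invariant factors (1,1,1,1,1,1).

∂_3: C_3 → C_2 sends each 3-simplex σ to the alternating sum Σ_i (−1)^i (σ with its i-th vertex removed). For instance
  ∂[1,2,3,4] = [2,3,4] − [1,3,4] + [1,2,4] − [1,2,3],
  ∂[1,2,3,5] = [2,3,5] − [1,3,5] + [1,2,5] − [1,2,3].
This gives a 10×5 integer matrix of rank 4; reducing to Smith normal form yields diagonal entries (1,1,1,1).

Reading off H_k = ker ∂_k / im ∂_{k+1}:

  H_1: rank ker ∂_1 − rank ∂_2 = (10 − 4) − 6 = 0, and the invariant factors of ∂_2 are all 1, so H_1 = 0.

H_1 = 0.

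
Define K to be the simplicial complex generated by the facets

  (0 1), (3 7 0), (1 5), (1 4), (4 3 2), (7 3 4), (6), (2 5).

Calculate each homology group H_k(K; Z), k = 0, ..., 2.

H_0 ≅ Z^2,  H_1 ≅ Z^2,  H_2 = 0.

Order the vertices as 0 < 1 < 2 < 3 < 4 < 5 < 6 < 7. Listing each simplex with vertices in this order, K has dimension 2 with simplices:

  0-simplices (8): [0], [1], [2], [3], [4], [5], [6], [7]
  1-simplices (11): [0,1], [0,3], [0,7], [1,4], [1,5], [2,3], [2,4], [2,5], [3,4], [3,7], [4,7]
  2-simplices (3): [0,3,7], [2,3,4], [3,4,7]

so the chain groups are C_0 ≅ Z^8, C_1 ≅ Z^11, C_2 ≅ Z^3.

Boundary ∂_1: C_1 → C_0 sends each edge [p,q] (with p < q) to q − p. For instance
  ∂[0,1] = [1] − [0].
As a 8×11 matrix over Z this has rank 6, with invariant factors (1,1,1,1,1,1).

The boundary map ∂_2: C_2 → C_1 sends each 2-simplex [p,q,r] to [q,r] − [p,r] + [p,q]. For instance
  ∂[3,4,7] = [4,7] − [3,7] + [3,4],
  ∂[0,3,7] = [3,7] − [0,7] + [0,3].
The 11×3 boundary matrix has rank 3 and Smith normal form diag(1,1,1).

From H_k ≅ ker(∂_k) / im(∂_{k+1}) we obtain:

  H_0: rank C_0 − rank ∂_1 = 8 − 6 = 2, and the invariant factors of ∂_1 are all 1, so H_0 = Z^2.
  H_1: rank ker ∂_1 − rank ∂_2 = (11 − 6) − 3 = 2, and the invariant factors of ∂_2 are all 1, so H_1 = Z^2.
  H_2: rank ker ∂_2 − rank ∂_3 = (3 − 3) − 0 = 0, and there is no ∂_3, so H_2 = 0.

As a check, the Euler characteristic is 8 − 11 + 3 = 0, which agrees with 2 − 2 + 0 = 0.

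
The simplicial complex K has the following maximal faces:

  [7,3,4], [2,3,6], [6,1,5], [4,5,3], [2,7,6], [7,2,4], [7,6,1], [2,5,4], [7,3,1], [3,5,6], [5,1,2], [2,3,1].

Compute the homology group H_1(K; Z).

H_1 = Z/2.

We work with the vertex ordering 1 < 2 < 3 < 4 < 5 < 6 < 7. The simplices of K, each written with vertices in increasing order, are:

  0-simplices (7): [1], [2], [3], [4], [5], [6], [7]
  1-simplices (18): [1,2], [1,3], [1,5], [1,6], [1,7], [2,3], [2,4], [2,5], [2,6], [2,7], [3,4], [3,5], [3,6], [3,7], [4,5], [4,7], [5,6], [6,7]
  2-simplices (12): [1,2,3], [1,2,5], [1,3,7], [1,5,6], [1,6,7], [2,3,6], [2,4,5], [2,4,7], [2,6,7], [3,4,5], [3,4,7], [3,5,6]

giving chain groups C_0 ≅ Z^7, C_1 ≅ Z^18, C_2 ≅ Z^12.

Boundary ∂_1: C_1 → C_0 maps an edge to its endpoints' difference, ∂[p,q] = q − p. For instance
  ∂[2,3] = [3] − [2].
As a 7×18 matrix over Z this has rank 6, with invariant factors (1,1,1,1,1,1).

Boundary ∂_2: C_2 → C_1 acts by ∂[p,q,r] = [q,r] − [p,r] + [p,q]. For instance
  ∂[1,3,7] = [3,7] − [1,7] + [1,3],
  ∂[1,2,3] = [2,3] − [1,3] + [1,2].
The resulting 18×12 matrix has rank 12, and its Smith normal form has invariant factors (1,1,1,1,1,1,1,1,1,1,1,2).

Reading off H_k = ker ∂_k / im ∂_{k+1}:

  H_1: rank ker ∂_1 − rank ∂_2 = (18 − 6) − 12 = 0, and ∂_2 has invariant factor 2 > 1, so H_1 = Z/2.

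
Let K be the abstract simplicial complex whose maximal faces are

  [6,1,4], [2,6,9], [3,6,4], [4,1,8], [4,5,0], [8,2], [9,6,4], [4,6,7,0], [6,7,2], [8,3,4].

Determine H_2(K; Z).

H_2 = 0.

Order the vertices as 0 < 1 < 2 < 3 < 4 < 5 < 6 < 7 < 8 < 9. Listing each simplex with vertices in this order, K has dimension 3 with simplices:

  0-simplices (10): [0], [1], [2], [3], [4], [5], [6], [7], [8], [9]
  1-simplices (21): [0,4], [0,5], [0,6], [0,7], [1,4], [1,6], [1,8], [2,6], [2,7], [2,8], [2,9], [3,4], [3,6], [3,8], [4,5], [4,6], [4,7], [4,8], [4,9], [6,7], [6,9]
  2-simplices (12): [0,4,5], [0,4,6], [0,4,7], [0,6,7], [1,4,6], [1,4,8], [2,6,7], [2,6,9], [3,4,6], [3,4,8], [4,6,7], [4,6,9]
  3-simplices (1): [0,4,6,7]

Hence C_0 ≅ Z^10, C_1 ≅ Z^21, C_2 ≅ Z^12, C_3 ≅ Z^1.

∂_1: C_1 → C_0 is given by ∂[p,q] = [q] − [p]. For instance
  ∂[0,7] = [7] − [0].
The 10×21 boundary matrix has rank 9 and Smith normal form diag(1,1,1,1,1,1,1,1,1).

The boundary map ∂_2: C_2 → C_1 acts by ∂[p,q,r] = [q,r] − [p,r] + [p,q]. For instance
  ∂[0,4,6] = [4,6] − [0,6] + [0,4],
  ∂[0,4,7] = [4,7] − [0,7] + [0,4].
This gives a 21×12 integer matrix of rank 11; reducing to Smith normal form yields diagonal entries (1,1,1,1,1,1,1,1,1,1,1).

Boundary ∂_3: C_3 → C_2 sends each 3-simplex σ to the alternating sum Σ_i (−1)^i (σ with its i-th vertex removed). For instance
  ∂[0,4,6,7] = [4,6,7] − [0,6,7] + [0,4,7] − [0,4,6].
The 12×1 boundary matrix has rank 1 and Smith normal form diag(1).

Computing H_k = (kernel of ∂_k) / (image of ∂_{k+1}):

  H_2: rank ker ∂_2 − rank ∂_3 = (12 − 11) − 1 = 0, and the invariant factors of ∂_3 are all 1, so H_2 = 0.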